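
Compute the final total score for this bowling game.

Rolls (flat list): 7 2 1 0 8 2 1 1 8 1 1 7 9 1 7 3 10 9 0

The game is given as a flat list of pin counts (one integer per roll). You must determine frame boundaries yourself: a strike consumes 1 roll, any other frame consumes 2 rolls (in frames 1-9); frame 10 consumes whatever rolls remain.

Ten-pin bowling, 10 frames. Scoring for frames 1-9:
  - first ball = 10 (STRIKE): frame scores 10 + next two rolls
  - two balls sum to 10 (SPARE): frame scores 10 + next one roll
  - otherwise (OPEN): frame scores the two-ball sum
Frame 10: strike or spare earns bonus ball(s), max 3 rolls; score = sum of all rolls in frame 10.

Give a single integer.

Frame 1: OPEN (7+2=9). Cumulative: 9
Frame 2: OPEN (1+0=1). Cumulative: 10
Frame 3: SPARE (8+2=10). 10 + next roll (1) = 11. Cumulative: 21
Frame 4: OPEN (1+1=2). Cumulative: 23
Frame 5: OPEN (8+1=9). Cumulative: 32
Frame 6: OPEN (1+7=8). Cumulative: 40
Frame 7: SPARE (9+1=10). 10 + next roll (7) = 17. Cumulative: 57
Frame 8: SPARE (7+3=10). 10 + next roll (10) = 20. Cumulative: 77
Frame 9: STRIKE. 10 + next two rolls (9+0) = 19. Cumulative: 96
Frame 10: OPEN. Sum of all frame-10 rolls (9+0) = 9. Cumulative: 105

Answer: 105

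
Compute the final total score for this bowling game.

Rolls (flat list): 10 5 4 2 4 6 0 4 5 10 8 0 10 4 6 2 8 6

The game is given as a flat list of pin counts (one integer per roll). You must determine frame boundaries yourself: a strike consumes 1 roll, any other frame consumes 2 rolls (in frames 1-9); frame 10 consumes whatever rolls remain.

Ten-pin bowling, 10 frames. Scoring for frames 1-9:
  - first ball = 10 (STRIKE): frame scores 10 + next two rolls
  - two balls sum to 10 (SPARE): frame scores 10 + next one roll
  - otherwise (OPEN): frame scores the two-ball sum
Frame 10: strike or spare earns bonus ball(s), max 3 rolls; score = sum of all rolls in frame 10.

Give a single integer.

Frame 1: STRIKE. 10 + next two rolls (5+4) = 19. Cumulative: 19
Frame 2: OPEN (5+4=9). Cumulative: 28
Frame 3: OPEN (2+4=6). Cumulative: 34
Frame 4: OPEN (6+0=6). Cumulative: 40
Frame 5: OPEN (4+5=9). Cumulative: 49
Frame 6: STRIKE. 10 + next two rolls (8+0) = 18. Cumulative: 67
Frame 7: OPEN (8+0=8). Cumulative: 75
Frame 8: STRIKE. 10 + next two rolls (4+6) = 20. Cumulative: 95
Frame 9: SPARE (4+6=10). 10 + next roll (2) = 12. Cumulative: 107
Frame 10: SPARE. Sum of all frame-10 rolls (2+8+6) = 16. Cumulative: 123

Answer: 123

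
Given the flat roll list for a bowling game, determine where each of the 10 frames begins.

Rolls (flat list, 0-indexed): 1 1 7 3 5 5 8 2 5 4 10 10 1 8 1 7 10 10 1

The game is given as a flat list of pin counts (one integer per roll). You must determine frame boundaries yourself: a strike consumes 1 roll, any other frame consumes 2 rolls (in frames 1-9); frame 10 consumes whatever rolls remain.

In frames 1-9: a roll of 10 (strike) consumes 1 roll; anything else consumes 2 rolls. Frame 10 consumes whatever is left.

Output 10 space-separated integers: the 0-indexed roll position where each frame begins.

Frame 1 starts at roll index 0: rolls=1,1 (sum=2), consumes 2 rolls
Frame 2 starts at roll index 2: rolls=7,3 (sum=10), consumes 2 rolls
Frame 3 starts at roll index 4: rolls=5,5 (sum=10), consumes 2 rolls
Frame 4 starts at roll index 6: rolls=8,2 (sum=10), consumes 2 rolls
Frame 5 starts at roll index 8: rolls=5,4 (sum=9), consumes 2 rolls
Frame 6 starts at roll index 10: roll=10 (strike), consumes 1 roll
Frame 7 starts at roll index 11: roll=10 (strike), consumes 1 roll
Frame 8 starts at roll index 12: rolls=1,8 (sum=9), consumes 2 rolls
Frame 9 starts at roll index 14: rolls=1,7 (sum=8), consumes 2 rolls
Frame 10 starts at roll index 16: 3 remaining rolls

Answer: 0 2 4 6 8 10 11 12 14 16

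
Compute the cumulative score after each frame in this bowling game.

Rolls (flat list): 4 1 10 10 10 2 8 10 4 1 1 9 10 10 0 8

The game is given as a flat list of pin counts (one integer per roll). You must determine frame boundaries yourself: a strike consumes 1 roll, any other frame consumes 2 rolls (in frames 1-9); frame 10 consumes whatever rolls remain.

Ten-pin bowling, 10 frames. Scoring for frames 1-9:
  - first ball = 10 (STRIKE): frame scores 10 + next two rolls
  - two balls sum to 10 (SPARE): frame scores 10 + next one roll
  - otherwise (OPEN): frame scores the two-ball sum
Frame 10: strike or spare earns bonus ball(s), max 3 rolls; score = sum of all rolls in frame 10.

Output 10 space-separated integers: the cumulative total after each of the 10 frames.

Frame 1: OPEN (4+1=5). Cumulative: 5
Frame 2: STRIKE. 10 + next two rolls (10+10) = 30. Cumulative: 35
Frame 3: STRIKE. 10 + next two rolls (10+2) = 22. Cumulative: 57
Frame 4: STRIKE. 10 + next two rolls (2+8) = 20. Cumulative: 77
Frame 5: SPARE (2+8=10). 10 + next roll (10) = 20. Cumulative: 97
Frame 6: STRIKE. 10 + next two rolls (4+1) = 15. Cumulative: 112
Frame 7: OPEN (4+1=5). Cumulative: 117
Frame 8: SPARE (1+9=10). 10 + next roll (10) = 20. Cumulative: 137
Frame 9: STRIKE. 10 + next two rolls (10+0) = 20. Cumulative: 157
Frame 10: STRIKE. Sum of all frame-10 rolls (10+0+8) = 18. Cumulative: 175

Answer: 5 35 57 77 97 112 117 137 157 175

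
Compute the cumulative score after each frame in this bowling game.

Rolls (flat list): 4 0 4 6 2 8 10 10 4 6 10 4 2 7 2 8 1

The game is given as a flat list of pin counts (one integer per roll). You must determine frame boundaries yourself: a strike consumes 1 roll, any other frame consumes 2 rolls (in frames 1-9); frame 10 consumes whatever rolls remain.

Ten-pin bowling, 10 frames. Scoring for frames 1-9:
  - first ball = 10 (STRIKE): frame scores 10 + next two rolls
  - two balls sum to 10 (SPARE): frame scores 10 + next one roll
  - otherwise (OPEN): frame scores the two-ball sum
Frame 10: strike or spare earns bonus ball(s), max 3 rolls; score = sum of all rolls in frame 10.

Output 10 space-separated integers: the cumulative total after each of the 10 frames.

Frame 1: OPEN (4+0=4). Cumulative: 4
Frame 2: SPARE (4+6=10). 10 + next roll (2) = 12. Cumulative: 16
Frame 3: SPARE (2+8=10). 10 + next roll (10) = 20. Cumulative: 36
Frame 4: STRIKE. 10 + next two rolls (10+4) = 24. Cumulative: 60
Frame 5: STRIKE. 10 + next two rolls (4+6) = 20. Cumulative: 80
Frame 6: SPARE (4+6=10). 10 + next roll (10) = 20. Cumulative: 100
Frame 7: STRIKE. 10 + next two rolls (4+2) = 16. Cumulative: 116
Frame 8: OPEN (4+2=6). Cumulative: 122
Frame 9: OPEN (7+2=9). Cumulative: 131
Frame 10: OPEN. Sum of all frame-10 rolls (8+1) = 9. Cumulative: 140

Answer: 4 16 36 60 80 100 116 122 131 140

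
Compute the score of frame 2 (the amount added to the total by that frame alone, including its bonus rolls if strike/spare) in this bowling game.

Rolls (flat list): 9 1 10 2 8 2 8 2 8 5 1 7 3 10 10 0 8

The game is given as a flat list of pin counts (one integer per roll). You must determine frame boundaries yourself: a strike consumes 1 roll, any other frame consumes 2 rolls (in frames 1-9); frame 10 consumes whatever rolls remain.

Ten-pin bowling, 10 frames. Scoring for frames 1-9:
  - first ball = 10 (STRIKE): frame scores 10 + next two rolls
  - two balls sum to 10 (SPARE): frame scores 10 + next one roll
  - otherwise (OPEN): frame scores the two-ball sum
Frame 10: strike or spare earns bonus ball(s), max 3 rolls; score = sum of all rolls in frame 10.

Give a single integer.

Frame 1: SPARE (9+1=10). 10 + next roll (10) = 20. Cumulative: 20
Frame 2: STRIKE. 10 + next two rolls (2+8) = 20. Cumulative: 40
Frame 3: SPARE (2+8=10). 10 + next roll (2) = 12. Cumulative: 52
Frame 4: SPARE (2+8=10). 10 + next roll (2) = 12. Cumulative: 64

Answer: 20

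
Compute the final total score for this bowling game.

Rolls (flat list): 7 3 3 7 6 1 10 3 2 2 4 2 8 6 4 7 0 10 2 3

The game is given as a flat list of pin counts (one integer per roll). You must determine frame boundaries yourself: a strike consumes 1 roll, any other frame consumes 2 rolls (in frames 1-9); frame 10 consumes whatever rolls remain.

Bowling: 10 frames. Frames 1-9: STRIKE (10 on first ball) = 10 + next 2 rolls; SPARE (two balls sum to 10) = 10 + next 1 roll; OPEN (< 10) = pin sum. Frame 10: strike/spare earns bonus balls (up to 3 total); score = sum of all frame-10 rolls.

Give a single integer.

Answer: 117

Derivation:
Frame 1: SPARE (7+3=10). 10 + next roll (3) = 13. Cumulative: 13
Frame 2: SPARE (3+7=10). 10 + next roll (6) = 16. Cumulative: 29
Frame 3: OPEN (6+1=7). Cumulative: 36
Frame 4: STRIKE. 10 + next two rolls (3+2) = 15. Cumulative: 51
Frame 5: OPEN (3+2=5). Cumulative: 56
Frame 6: OPEN (2+4=6). Cumulative: 62
Frame 7: SPARE (2+8=10). 10 + next roll (6) = 16. Cumulative: 78
Frame 8: SPARE (6+4=10). 10 + next roll (7) = 17. Cumulative: 95
Frame 9: OPEN (7+0=7). Cumulative: 102
Frame 10: STRIKE. Sum of all frame-10 rolls (10+2+3) = 15. Cumulative: 117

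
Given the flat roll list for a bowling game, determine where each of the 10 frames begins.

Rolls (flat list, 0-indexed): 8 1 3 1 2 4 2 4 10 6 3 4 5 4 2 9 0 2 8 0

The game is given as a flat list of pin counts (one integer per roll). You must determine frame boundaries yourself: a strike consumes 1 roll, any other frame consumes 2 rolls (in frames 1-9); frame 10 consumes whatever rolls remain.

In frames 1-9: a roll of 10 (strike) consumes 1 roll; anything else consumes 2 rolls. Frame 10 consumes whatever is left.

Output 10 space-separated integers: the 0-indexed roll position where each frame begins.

Answer: 0 2 4 6 8 9 11 13 15 17

Derivation:
Frame 1 starts at roll index 0: rolls=8,1 (sum=9), consumes 2 rolls
Frame 2 starts at roll index 2: rolls=3,1 (sum=4), consumes 2 rolls
Frame 3 starts at roll index 4: rolls=2,4 (sum=6), consumes 2 rolls
Frame 4 starts at roll index 6: rolls=2,4 (sum=6), consumes 2 rolls
Frame 5 starts at roll index 8: roll=10 (strike), consumes 1 roll
Frame 6 starts at roll index 9: rolls=6,3 (sum=9), consumes 2 rolls
Frame 7 starts at roll index 11: rolls=4,5 (sum=9), consumes 2 rolls
Frame 8 starts at roll index 13: rolls=4,2 (sum=6), consumes 2 rolls
Frame 9 starts at roll index 15: rolls=9,0 (sum=9), consumes 2 rolls
Frame 10 starts at roll index 17: 3 remaining rolls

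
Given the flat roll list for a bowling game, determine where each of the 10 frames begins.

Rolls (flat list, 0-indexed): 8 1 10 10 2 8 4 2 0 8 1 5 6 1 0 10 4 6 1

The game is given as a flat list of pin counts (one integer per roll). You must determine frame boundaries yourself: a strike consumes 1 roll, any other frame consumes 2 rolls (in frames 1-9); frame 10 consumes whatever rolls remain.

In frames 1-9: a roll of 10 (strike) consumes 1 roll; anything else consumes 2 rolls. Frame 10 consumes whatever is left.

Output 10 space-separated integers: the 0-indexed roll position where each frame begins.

Answer: 0 2 3 4 6 8 10 12 14 16

Derivation:
Frame 1 starts at roll index 0: rolls=8,1 (sum=9), consumes 2 rolls
Frame 2 starts at roll index 2: roll=10 (strike), consumes 1 roll
Frame 3 starts at roll index 3: roll=10 (strike), consumes 1 roll
Frame 4 starts at roll index 4: rolls=2,8 (sum=10), consumes 2 rolls
Frame 5 starts at roll index 6: rolls=4,2 (sum=6), consumes 2 rolls
Frame 6 starts at roll index 8: rolls=0,8 (sum=8), consumes 2 rolls
Frame 7 starts at roll index 10: rolls=1,5 (sum=6), consumes 2 rolls
Frame 8 starts at roll index 12: rolls=6,1 (sum=7), consumes 2 rolls
Frame 9 starts at roll index 14: rolls=0,10 (sum=10), consumes 2 rolls
Frame 10 starts at roll index 16: 3 remaining rolls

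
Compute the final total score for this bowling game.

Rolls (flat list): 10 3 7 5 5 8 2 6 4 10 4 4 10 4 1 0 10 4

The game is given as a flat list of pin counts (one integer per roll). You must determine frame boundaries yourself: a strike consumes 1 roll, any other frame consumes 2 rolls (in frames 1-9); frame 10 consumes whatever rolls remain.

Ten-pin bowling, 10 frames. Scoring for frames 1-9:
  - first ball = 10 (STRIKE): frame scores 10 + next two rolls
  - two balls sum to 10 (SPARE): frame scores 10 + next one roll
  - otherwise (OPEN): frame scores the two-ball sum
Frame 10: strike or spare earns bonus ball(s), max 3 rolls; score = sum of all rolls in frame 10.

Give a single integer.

Frame 1: STRIKE. 10 + next two rolls (3+7) = 20. Cumulative: 20
Frame 2: SPARE (3+7=10). 10 + next roll (5) = 15. Cumulative: 35
Frame 3: SPARE (5+5=10). 10 + next roll (8) = 18. Cumulative: 53
Frame 4: SPARE (8+2=10). 10 + next roll (6) = 16. Cumulative: 69
Frame 5: SPARE (6+4=10). 10 + next roll (10) = 20. Cumulative: 89
Frame 6: STRIKE. 10 + next two rolls (4+4) = 18. Cumulative: 107
Frame 7: OPEN (4+4=8). Cumulative: 115
Frame 8: STRIKE. 10 + next two rolls (4+1) = 15. Cumulative: 130
Frame 9: OPEN (4+1=5). Cumulative: 135
Frame 10: SPARE. Sum of all frame-10 rolls (0+10+4) = 14. Cumulative: 149

Answer: 149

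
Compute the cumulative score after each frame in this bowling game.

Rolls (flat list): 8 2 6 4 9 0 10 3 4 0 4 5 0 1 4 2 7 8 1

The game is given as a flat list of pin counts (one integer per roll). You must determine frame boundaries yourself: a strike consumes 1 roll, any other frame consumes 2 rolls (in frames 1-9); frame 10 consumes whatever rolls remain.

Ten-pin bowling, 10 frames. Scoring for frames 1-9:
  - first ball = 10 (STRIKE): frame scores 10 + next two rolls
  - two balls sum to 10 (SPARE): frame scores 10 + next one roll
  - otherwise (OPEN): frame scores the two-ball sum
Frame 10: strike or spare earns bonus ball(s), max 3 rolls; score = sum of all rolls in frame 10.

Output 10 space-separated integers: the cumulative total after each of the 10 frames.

Frame 1: SPARE (8+2=10). 10 + next roll (6) = 16. Cumulative: 16
Frame 2: SPARE (6+4=10). 10 + next roll (9) = 19. Cumulative: 35
Frame 3: OPEN (9+0=9). Cumulative: 44
Frame 4: STRIKE. 10 + next two rolls (3+4) = 17. Cumulative: 61
Frame 5: OPEN (3+4=7). Cumulative: 68
Frame 6: OPEN (0+4=4). Cumulative: 72
Frame 7: OPEN (5+0=5). Cumulative: 77
Frame 8: OPEN (1+4=5). Cumulative: 82
Frame 9: OPEN (2+7=9). Cumulative: 91
Frame 10: OPEN. Sum of all frame-10 rolls (8+1) = 9. Cumulative: 100

Answer: 16 35 44 61 68 72 77 82 91 100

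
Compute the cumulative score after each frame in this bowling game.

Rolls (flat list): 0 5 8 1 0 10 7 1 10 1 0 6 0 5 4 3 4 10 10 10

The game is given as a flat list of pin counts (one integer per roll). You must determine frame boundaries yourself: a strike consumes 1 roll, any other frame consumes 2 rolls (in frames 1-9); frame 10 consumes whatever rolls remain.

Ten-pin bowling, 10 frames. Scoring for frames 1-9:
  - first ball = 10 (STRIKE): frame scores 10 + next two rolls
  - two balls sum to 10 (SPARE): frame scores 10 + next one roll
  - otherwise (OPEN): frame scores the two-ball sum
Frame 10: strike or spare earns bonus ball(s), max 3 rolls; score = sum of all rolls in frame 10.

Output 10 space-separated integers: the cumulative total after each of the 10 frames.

Frame 1: OPEN (0+5=5). Cumulative: 5
Frame 2: OPEN (8+1=9). Cumulative: 14
Frame 3: SPARE (0+10=10). 10 + next roll (7) = 17. Cumulative: 31
Frame 4: OPEN (7+1=8). Cumulative: 39
Frame 5: STRIKE. 10 + next two rolls (1+0) = 11. Cumulative: 50
Frame 6: OPEN (1+0=1). Cumulative: 51
Frame 7: OPEN (6+0=6). Cumulative: 57
Frame 8: OPEN (5+4=9). Cumulative: 66
Frame 9: OPEN (3+4=7). Cumulative: 73
Frame 10: STRIKE. Sum of all frame-10 rolls (10+10+10) = 30. Cumulative: 103

Answer: 5 14 31 39 50 51 57 66 73 103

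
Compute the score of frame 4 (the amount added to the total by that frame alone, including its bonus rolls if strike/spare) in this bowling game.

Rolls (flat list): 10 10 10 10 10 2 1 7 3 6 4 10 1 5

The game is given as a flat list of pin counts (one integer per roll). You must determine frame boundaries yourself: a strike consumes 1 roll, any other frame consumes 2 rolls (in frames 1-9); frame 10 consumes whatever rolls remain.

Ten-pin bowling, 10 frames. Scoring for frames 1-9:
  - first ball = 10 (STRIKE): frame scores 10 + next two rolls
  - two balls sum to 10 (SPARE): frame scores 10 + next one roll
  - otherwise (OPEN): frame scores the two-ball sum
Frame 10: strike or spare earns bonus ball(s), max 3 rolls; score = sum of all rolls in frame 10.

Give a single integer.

Frame 1: STRIKE. 10 + next two rolls (10+10) = 30. Cumulative: 30
Frame 2: STRIKE. 10 + next two rolls (10+10) = 30. Cumulative: 60
Frame 3: STRIKE. 10 + next two rolls (10+10) = 30. Cumulative: 90
Frame 4: STRIKE. 10 + next two rolls (10+2) = 22. Cumulative: 112
Frame 5: STRIKE. 10 + next two rolls (2+1) = 13. Cumulative: 125
Frame 6: OPEN (2+1=3). Cumulative: 128

Answer: 22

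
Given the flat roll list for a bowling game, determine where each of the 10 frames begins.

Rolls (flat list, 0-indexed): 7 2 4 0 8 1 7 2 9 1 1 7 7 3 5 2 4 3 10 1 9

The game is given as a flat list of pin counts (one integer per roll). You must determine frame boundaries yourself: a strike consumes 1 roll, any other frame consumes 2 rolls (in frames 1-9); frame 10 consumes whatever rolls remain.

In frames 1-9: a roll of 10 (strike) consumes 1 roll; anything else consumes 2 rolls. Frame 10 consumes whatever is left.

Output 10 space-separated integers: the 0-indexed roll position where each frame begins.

Frame 1 starts at roll index 0: rolls=7,2 (sum=9), consumes 2 rolls
Frame 2 starts at roll index 2: rolls=4,0 (sum=4), consumes 2 rolls
Frame 3 starts at roll index 4: rolls=8,1 (sum=9), consumes 2 rolls
Frame 4 starts at roll index 6: rolls=7,2 (sum=9), consumes 2 rolls
Frame 5 starts at roll index 8: rolls=9,1 (sum=10), consumes 2 rolls
Frame 6 starts at roll index 10: rolls=1,7 (sum=8), consumes 2 rolls
Frame 7 starts at roll index 12: rolls=7,3 (sum=10), consumes 2 rolls
Frame 8 starts at roll index 14: rolls=5,2 (sum=7), consumes 2 rolls
Frame 9 starts at roll index 16: rolls=4,3 (sum=7), consumes 2 rolls
Frame 10 starts at roll index 18: 3 remaining rolls

Answer: 0 2 4 6 8 10 12 14 16 18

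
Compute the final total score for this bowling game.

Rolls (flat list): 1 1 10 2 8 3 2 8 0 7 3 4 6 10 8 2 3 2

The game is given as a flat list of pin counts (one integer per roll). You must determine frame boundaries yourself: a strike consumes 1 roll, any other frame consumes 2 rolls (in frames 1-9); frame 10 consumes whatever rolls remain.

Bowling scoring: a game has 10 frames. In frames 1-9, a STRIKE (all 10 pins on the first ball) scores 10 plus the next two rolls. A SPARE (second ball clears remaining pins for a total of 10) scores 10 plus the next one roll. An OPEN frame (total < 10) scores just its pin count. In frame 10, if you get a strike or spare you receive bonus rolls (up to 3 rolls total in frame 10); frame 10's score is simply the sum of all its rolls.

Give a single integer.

Frame 1: OPEN (1+1=2). Cumulative: 2
Frame 2: STRIKE. 10 + next two rolls (2+8) = 20. Cumulative: 22
Frame 3: SPARE (2+8=10). 10 + next roll (3) = 13. Cumulative: 35
Frame 4: OPEN (3+2=5). Cumulative: 40
Frame 5: OPEN (8+0=8). Cumulative: 48
Frame 6: SPARE (7+3=10). 10 + next roll (4) = 14. Cumulative: 62
Frame 7: SPARE (4+6=10). 10 + next roll (10) = 20. Cumulative: 82
Frame 8: STRIKE. 10 + next two rolls (8+2) = 20. Cumulative: 102
Frame 9: SPARE (8+2=10). 10 + next roll (3) = 13. Cumulative: 115
Frame 10: OPEN. Sum of all frame-10 rolls (3+2) = 5. Cumulative: 120

Answer: 120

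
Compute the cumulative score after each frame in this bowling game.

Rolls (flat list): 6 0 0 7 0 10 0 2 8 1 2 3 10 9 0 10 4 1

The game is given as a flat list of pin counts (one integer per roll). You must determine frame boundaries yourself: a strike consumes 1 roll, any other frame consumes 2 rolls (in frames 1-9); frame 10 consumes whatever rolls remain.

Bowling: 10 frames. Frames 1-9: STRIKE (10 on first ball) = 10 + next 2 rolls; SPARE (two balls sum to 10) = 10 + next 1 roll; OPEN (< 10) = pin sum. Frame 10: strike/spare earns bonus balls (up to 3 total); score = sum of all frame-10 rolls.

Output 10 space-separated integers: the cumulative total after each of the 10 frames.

Frame 1: OPEN (6+0=6). Cumulative: 6
Frame 2: OPEN (0+7=7). Cumulative: 13
Frame 3: SPARE (0+10=10). 10 + next roll (0) = 10. Cumulative: 23
Frame 4: OPEN (0+2=2). Cumulative: 25
Frame 5: OPEN (8+1=9). Cumulative: 34
Frame 6: OPEN (2+3=5). Cumulative: 39
Frame 7: STRIKE. 10 + next two rolls (9+0) = 19. Cumulative: 58
Frame 8: OPEN (9+0=9). Cumulative: 67
Frame 9: STRIKE. 10 + next two rolls (4+1) = 15. Cumulative: 82
Frame 10: OPEN. Sum of all frame-10 rolls (4+1) = 5. Cumulative: 87

Answer: 6 13 23 25 34 39 58 67 82 87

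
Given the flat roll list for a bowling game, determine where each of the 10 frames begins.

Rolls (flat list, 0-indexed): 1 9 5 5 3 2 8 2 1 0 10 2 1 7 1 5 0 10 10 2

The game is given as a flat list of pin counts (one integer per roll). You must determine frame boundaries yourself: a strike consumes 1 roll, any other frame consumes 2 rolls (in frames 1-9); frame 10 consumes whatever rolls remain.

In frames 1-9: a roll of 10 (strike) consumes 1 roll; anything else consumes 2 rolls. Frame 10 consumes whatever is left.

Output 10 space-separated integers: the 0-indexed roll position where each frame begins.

Frame 1 starts at roll index 0: rolls=1,9 (sum=10), consumes 2 rolls
Frame 2 starts at roll index 2: rolls=5,5 (sum=10), consumes 2 rolls
Frame 3 starts at roll index 4: rolls=3,2 (sum=5), consumes 2 rolls
Frame 4 starts at roll index 6: rolls=8,2 (sum=10), consumes 2 rolls
Frame 5 starts at roll index 8: rolls=1,0 (sum=1), consumes 2 rolls
Frame 6 starts at roll index 10: roll=10 (strike), consumes 1 roll
Frame 7 starts at roll index 11: rolls=2,1 (sum=3), consumes 2 rolls
Frame 8 starts at roll index 13: rolls=7,1 (sum=8), consumes 2 rolls
Frame 9 starts at roll index 15: rolls=5,0 (sum=5), consumes 2 rolls
Frame 10 starts at roll index 17: 3 remaining rolls

Answer: 0 2 4 6 8 10 11 13 15 17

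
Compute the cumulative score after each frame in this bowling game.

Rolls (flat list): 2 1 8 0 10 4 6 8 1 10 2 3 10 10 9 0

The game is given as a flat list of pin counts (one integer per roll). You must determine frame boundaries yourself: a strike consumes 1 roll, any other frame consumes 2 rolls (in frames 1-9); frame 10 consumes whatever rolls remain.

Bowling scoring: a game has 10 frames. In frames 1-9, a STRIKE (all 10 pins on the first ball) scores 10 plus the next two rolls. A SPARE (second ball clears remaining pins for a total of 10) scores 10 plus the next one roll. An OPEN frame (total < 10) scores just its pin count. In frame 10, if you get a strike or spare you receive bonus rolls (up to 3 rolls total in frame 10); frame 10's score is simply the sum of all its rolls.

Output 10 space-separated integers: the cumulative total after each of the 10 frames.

Frame 1: OPEN (2+1=3). Cumulative: 3
Frame 2: OPEN (8+0=8). Cumulative: 11
Frame 3: STRIKE. 10 + next two rolls (4+6) = 20. Cumulative: 31
Frame 4: SPARE (4+6=10). 10 + next roll (8) = 18. Cumulative: 49
Frame 5: OPEN (8+1=9). Cumulative: 58
Frame 6: STRIKE. 10 + next two rolls (2+3) = 15. Cumulative: 73
Frame 7: OPEN (2+3=5). Cumulative: 78
Frame 8: STRIKE. 10 + next two rolls (10+9) = 29. Cumulative: 107
Frame 9: STRIKE. 10 + next two rolls (9+0) = 19. Cumulative: 126
Frame 10: OPEN. Sum of all frame-10 rolls (9+0) = 9. Cumulative: 135

Answer: 3 11 31 49 58 73 78 107 126 135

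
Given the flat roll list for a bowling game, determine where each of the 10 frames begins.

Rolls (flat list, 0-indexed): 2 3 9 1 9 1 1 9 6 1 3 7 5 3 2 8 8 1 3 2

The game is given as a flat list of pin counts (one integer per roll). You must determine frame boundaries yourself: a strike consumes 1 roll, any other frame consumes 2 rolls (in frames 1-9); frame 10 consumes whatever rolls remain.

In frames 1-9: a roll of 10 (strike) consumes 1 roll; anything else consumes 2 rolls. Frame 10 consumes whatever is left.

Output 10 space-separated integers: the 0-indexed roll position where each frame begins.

Frame 1 starts at roll index 0: rolls=2,3 (sum=5), consumes 2 rolls
Frame 2 starts at roll index 2: rolls=9,1 (sum=10), consumes 2 rolls
Frame 3 starts at roll index 4: rolls=9,1 (sum=10), consumes 2 rolls
Frame 4 starts at roll index 6: rolls=1,9 (sum=10), consumes 2 rolls
Frame 5 starts at roll index 8: rolls=6,1 (sum=7), consumes 2 rolls
Frame 6 starts at roll index 10: rolls=3,7 (sum=10), consumes 2 rolls
Frame 7 starts at roll index 12: rolls=5,3 (sum=8), consumes 2 rolls
Frame 8 starts at roll index 14: rolls=2,8 (sum=10), consumes 2 rolls
Frame 9 starts at roll index 16: rolls=8,1 (sum=9), consumes 2 rolls
Frame 10 starts at roll index 18: 2 remaining rolls

Answer: 0 2 4 6 8 10 12 14 16 18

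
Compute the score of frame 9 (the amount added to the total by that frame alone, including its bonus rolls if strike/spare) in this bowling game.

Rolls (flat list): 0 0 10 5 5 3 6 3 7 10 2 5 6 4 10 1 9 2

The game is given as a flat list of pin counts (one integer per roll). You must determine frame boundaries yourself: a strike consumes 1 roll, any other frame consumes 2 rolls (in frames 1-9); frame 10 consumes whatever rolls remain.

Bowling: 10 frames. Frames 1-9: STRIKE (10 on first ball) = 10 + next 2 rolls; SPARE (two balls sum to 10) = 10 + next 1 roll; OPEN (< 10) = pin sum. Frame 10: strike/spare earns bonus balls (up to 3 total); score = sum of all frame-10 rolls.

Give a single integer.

Frame 1: OPEN (0+0=0). Cumulative: 0
Frame 2: STRIKE. 10 + next two rolls (5+5) = 20. Cumulative: 20
Frame 3: SPARE (5+5=10). 10 + next roll (3) = 13. Cumulative: 33
Frame 4: OPEN (3+6=9). Cumulative: 42
Frame 5: SPARE (3+7=10). 10 + next roll (10) = 20. Cumulative: 62
Frame 6: STRIKE. 10 + next two rolls (2+5) = 17. Cumulative: 79
Frame 7: OPEN (2+5=7). Cumulative: 86
Frame 8: SPARE (6+4=10). 10 + next roll (10) = 20. Cumulative: 106
Frame 9: STRIKE. 10 + next two rolls (1+9) = 20. Cumulative: 126
Frame 10: SPARE. Sum of all frame-10 rolls (1+9+2) = 12. Cumulative: 138

Answer: 20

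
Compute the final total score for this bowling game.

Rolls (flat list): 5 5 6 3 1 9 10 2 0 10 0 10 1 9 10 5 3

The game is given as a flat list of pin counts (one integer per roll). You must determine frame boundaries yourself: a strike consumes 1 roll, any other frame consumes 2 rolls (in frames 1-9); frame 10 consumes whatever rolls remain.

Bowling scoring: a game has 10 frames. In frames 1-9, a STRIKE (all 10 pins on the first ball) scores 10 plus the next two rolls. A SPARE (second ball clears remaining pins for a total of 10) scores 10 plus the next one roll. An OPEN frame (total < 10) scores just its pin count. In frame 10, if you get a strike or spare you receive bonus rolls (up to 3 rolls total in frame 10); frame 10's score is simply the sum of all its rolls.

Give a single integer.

Frame 1: SPARE (5+5=10). 10 + next roll (6) = 16. Cumulative: 16
Frame 2: OPEN (6+3=9). Cumulative: 25
Frame 3: SPARE (1+9=10). 10 + next roll (10) = 20. Cumulative: 45
Frame 4: STRIKE. 10 + next two rolls (2+0) = 12. Cumulative: 57
Frame 5: OPEN (2+0=2). Cumulative: 59
Frame 6: STRIKE. 10 + next two rolls (0+10) = 20. Cumulative: 79
Frame 7: SPARE (0+10=10). 10 + next roll (1) = 11. Cumulative: 90
Frame 8: SPARE (1+9=10). 10 + next roll (10) = 20. Cumulative: 110
Frame 9: STRIKE. 10 + next two rolls (5+3) = 18. Cumulative: 128
Frame 10: OPEN. Sum of all frame-10 rolls (5+3) = 8. Cumulative: 136

Answer: 136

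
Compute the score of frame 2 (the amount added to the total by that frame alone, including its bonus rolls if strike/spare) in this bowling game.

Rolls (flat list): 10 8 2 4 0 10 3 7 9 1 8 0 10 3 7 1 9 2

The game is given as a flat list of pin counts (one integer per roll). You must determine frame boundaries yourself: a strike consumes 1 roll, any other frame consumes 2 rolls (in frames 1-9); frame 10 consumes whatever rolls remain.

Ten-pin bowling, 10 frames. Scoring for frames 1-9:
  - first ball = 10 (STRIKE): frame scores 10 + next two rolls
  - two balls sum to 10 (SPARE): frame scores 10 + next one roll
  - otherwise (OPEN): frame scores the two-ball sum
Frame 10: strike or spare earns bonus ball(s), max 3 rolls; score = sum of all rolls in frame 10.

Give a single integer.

Answer: 14

Derivation:
Frame 1: STRIKE. 10 + next two rolls (8+2) = 20. Cumulative: 20
Frame 2: SPARE (8+2=10). 10 + next roll (4) = 14. Cumulative: 34
Frame 3: OPEN (4+0=4). Cumulative: 38
Frame 4: STRIKE. 10 + next two rolls (3+7) = 20. Cumulative: 58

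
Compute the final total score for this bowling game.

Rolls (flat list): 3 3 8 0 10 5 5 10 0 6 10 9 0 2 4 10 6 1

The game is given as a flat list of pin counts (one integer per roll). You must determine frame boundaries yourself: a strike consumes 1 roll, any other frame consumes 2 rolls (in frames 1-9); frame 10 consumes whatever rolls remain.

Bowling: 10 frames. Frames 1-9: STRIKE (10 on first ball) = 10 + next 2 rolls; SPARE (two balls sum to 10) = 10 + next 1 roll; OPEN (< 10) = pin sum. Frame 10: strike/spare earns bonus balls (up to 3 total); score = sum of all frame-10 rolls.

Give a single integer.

Answer: 127

Derivation:
Frame 1: OPEN (3+3=6). Cumulative: 6
Frame 2: OPEN (8+0=8). Cumulative: 14
Frame 3: STRIKE. 10 + next two rolls (5+5) = 20. Cumulative: 34
Frame 4: SPARE (5+5=10). 10 + next roll (10) = 20. Cumulative: 54
Frame 5: STRIKE. 10 + next two rolls (0+6) = 16. Cumulative: 70
Frame 6: OPEN (0+6=6). Cumulative: 76
Frame 7: STRIKE. 10 + next two rolls (9+0) = 19. Cumulative: 95
Frame 8: OPEN (9+0=9). Cumulative: 104
Frame 9: OPEN (2+4=6). Cumulative: 110
Frame 10: STRIKE. Sum of all frame-10 rolls (10+6+1) = 17. Cumulative: 127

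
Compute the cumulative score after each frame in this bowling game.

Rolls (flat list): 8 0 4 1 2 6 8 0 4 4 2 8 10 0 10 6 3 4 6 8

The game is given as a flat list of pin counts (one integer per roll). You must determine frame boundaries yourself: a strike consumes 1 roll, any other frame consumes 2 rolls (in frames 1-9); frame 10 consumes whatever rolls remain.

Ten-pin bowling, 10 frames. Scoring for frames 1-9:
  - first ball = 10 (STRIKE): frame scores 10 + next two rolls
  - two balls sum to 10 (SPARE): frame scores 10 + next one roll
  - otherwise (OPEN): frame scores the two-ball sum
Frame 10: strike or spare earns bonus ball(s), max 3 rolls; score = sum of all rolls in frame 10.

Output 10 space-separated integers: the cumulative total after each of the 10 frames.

Frame 1: OPEN (8+0=8). Cumulative: 8
Frame 2: OPEN (4+1=5). Cumulative: 13
Frame 3: OPEN (2+6=8). Cumulative: 21
Frame 4: OPEN (8+0=8). Cumulative: 29
Frame 5: OPEN (4+4=8). Cumulative: 37
Frame 6: SPARE (2+8=10). 10 + next roll (10) = 20. Cumulative: 57
Frame 7: STRIKE. 10 + next two rolls (0+10) = 20. Cumulative: 77
Frame 8: SPARE (0+10=10). 10 + next roll (6) = 16. Cumulative: 93
Frame 9: OPEN (6+3=9). Cumulative: 102
Frame 10: SPARE. Sum of all frame-10 rolls (4+6+8) = 18. Cumulative: 120

Answer: 8 13 21 29 37 57 77 93 102 120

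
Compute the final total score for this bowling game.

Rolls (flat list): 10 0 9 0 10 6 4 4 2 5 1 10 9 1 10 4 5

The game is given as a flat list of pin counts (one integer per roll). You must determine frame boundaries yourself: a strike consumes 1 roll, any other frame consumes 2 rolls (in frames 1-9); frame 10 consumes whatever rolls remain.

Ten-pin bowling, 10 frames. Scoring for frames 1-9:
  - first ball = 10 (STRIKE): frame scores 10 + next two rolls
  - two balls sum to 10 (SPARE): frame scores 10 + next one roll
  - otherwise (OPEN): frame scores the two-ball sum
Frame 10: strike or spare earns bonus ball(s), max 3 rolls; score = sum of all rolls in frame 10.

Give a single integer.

Frame 1: STRIKE. 10 + next two rolls (0+9) = 19. Cumulative: 19
Frame 2: OPEN (0+9=9). Cumulative: 28
Frame 3: SPARE (0+10=10). 10 + next roll (6) = 16. Cumulative: 44
Frame 4: SPARE (6+4=10). 10 + next roll (4) = 14. Cumulative: 58
Frame 5: OPEN (4+2=6). Cumulative: 64
Frame 6: OPEN (5+1=6). Cumulative: 70
Frame 7: STRIKE. 10 + next two rolls (9+1) = 20. Cumulative: 90
Frame 8: SPARE (9+1=10). 10 + next roll (10) = 20. Cumulative: 110
Frame 9: STRIKE. 10 + next two rolls (4+5) = 19. Cumulative: 129
Frame 10: OPEN. Sum of all frame-10 rolls (4+5) = 9. Cumulative: 138

Answer: 138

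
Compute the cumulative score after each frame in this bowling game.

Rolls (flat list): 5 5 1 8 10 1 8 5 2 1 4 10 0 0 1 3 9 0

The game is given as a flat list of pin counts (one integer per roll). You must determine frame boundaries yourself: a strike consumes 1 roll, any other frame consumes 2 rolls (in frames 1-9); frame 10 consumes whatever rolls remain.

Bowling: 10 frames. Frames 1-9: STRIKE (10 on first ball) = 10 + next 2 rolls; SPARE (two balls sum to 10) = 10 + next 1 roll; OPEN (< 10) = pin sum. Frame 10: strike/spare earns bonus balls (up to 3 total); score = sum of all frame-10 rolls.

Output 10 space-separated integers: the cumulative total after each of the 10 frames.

Answer: 11 20 39 48 55 60 70 70 74 83

Derivation:
Frame 1: SPARE (5+5=10). 10 + next roll (1) = 11. Cumulative: 11
Frame 2: OPEN (1+8=9). Cumulative: 20
Frame 3: STRIKE. 10 + next two rolls (1+8) = 19. Cumulative: 39
Frame 4: OPEN (1+8=9). Cumulative: 48
Frame 5: OPEN (5+2=7). Cumulative: 55
Frame 6: OPEN (1+4=5). Cumulative: 60
Frame 7: STRIKE. 10 + next two rolls (0+0) = 10. Cumulative: 70
Frame 8: OPEN (0+0=0). Cumulative: 70
Frame 9: OPEN (1+3=4). Cumulative: 74
Frame 10: OPEN. Sum of all frame-10 rolls (9+0) = 9. Cumulative: 83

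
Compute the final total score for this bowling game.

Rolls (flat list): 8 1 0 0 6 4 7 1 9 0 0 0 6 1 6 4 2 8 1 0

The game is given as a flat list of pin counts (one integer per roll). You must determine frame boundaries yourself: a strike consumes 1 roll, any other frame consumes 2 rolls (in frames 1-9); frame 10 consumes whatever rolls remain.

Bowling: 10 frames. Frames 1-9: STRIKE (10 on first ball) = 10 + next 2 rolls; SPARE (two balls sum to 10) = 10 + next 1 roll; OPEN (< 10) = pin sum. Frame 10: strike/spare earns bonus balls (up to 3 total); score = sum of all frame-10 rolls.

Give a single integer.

Answer: 74

Derivation:
Frame 1: OPEN (8+1=9). Cumulative: 9
Frame 2: OPEN (0+0=0). Cumulative: 9
Frame 3: SPARE (6+4=10). 10 + next roll (7) = 17. Cumulative: 26
Frame 4: OPEN (7+1=8). Cumulative: 34
Frame 5: OPEN (9+0=9). Cumulative: 43
Frame 6: OPEN (0+0=0). Cumulative: 43
Frame 7: OPEN (6+1=7). Cumulative: 50
Frame 8: SPARE (6+4=10). 10 + next roll (2) = 12. Cumulative: 62
Frame 9: SPARE (2+8=10). 10 + next roll (1) = 11. Cumulative: 73
Frame 10: OPEN. Sum of all frame-10 rolls (1+0) = 1. Cumulative: 74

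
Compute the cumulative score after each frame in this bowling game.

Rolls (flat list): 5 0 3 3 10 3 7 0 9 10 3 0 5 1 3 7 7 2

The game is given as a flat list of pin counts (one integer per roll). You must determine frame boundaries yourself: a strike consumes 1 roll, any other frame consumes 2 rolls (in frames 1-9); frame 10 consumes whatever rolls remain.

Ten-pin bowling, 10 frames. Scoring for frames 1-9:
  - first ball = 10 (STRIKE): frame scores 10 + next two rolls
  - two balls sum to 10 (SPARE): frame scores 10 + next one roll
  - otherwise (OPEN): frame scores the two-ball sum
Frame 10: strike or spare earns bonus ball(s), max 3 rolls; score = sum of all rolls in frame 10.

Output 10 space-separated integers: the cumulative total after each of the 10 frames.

Answer: 5 11 31 41 50 63 66 72 89 98

Derivation:
Frame 1: OPEN (5+0=5). Cumulative: 5
Frame 2: OPEN (3+3=6). Cumulative: 11
Frame 3: STRIKE. 10 + next two rolls (3+7) = 20. Cumulative: 31
Frame 4: SPARE (3+7=10). 10 + next roll (0) = 10. Cumulative: 41
Frame 5: OPEN (0+9=9). Cumulative: 50
Frame 6: STRIKE. 10 + next two rolls (3+0) = 13. Cumulative: 63
Frame 7: OPEN (3+0=3). Cumulative: 66
Frame 8: OPEN (5+1=6). Cumulative: 72
Frame 9: SPARE (3+7=10). 10 + next roll (7) = 17. Cumulative: 89
Frame 10: OPEN. Sum of all frame-10 rolls (7+2) = 9. Cumulative: 98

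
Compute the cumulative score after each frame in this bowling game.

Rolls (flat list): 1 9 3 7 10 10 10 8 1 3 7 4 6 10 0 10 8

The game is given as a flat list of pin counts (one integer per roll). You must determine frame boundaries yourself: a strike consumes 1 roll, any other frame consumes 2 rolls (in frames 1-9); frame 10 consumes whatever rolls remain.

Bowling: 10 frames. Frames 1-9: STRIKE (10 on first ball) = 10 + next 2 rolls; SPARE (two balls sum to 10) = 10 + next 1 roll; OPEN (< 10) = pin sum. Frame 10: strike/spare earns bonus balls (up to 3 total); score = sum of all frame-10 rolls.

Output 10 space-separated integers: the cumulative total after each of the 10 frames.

Answer: 13 33 63 91 110 119 133 153 173 191

Derivation:
Frame 1: SPARE (1+9=10). 10 + next roll (3) = 13. Cumulative: 13
Frame 2: SPARE (3+7=10). 10 + next roll (10) = 20. Cumulative: 33
Frame 3: STRIKE. 10 + next two rolls (10+10) = 30. Cumulative: 63
Frame 4: STRIKE. 10 + next two rolls (10+8) = 28. Cumulative: 91
Frame 5: STRIKE. 10 + next two rolls (8+1) = 19. Cumulative: 110
Frame 6: OPEN (8+1=9). Cumulative: 119
Frame 7: SPARE (3+7=10). 10 + next roll (4) = 14. Cumulative: 133
Frame 8: SPARE (4+6=10). 10 + next roll (10) = 20. Cumulative: 153
Frame 9: STRIKE. 10 + next two rolls (0+10) = 20. Cumulative: 173
Frame 10: SPARE. Sum of all frame-10 rolls (0+10+8) = 18. Cumulative: 191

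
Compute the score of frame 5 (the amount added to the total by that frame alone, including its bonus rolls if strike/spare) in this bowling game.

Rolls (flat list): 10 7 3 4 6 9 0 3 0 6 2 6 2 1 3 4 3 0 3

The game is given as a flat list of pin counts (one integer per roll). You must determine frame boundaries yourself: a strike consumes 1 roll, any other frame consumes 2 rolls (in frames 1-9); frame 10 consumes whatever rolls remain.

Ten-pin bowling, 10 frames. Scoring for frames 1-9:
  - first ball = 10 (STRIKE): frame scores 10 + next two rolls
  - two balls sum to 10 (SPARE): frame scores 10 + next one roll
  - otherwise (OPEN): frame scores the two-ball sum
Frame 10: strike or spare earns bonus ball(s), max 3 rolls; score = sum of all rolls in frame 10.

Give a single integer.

Answer: 3

Derivation:
Frame 1: STRIKE. 10 + next two rolls (7+3) = 20. Cumulative: 20
Frame 2: SPARE (7+3=10). 10 + next roll (4) = 14. Cumulative: 34
Frame 3: SPARE (4+6=10). 10 + next roll (9) = 19. Cumulative: 53
Frame 4: OPEN (9+0=9). Cumulative: 62
Frame 5: OPEN (3+0=3). Cumulative: 65
Frame 6: OPEN (6+2=8). Cumulative: 73
Frame 7: OPEN (6+2=8). Cumulative: 81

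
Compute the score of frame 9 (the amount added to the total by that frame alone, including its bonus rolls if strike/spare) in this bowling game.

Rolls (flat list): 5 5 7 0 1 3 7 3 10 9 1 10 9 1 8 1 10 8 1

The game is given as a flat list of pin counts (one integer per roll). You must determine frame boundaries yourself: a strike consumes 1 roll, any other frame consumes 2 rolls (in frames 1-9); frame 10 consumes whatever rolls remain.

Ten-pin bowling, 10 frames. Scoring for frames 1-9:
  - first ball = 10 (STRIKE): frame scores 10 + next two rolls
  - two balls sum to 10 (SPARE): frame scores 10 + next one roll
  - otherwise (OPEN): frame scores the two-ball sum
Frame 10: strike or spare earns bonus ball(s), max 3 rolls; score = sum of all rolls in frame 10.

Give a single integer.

Answer: 9

Derivation:
Frame 1: SPARE (5+5=10). 10 + next roll (7) = 17. Cumulative: 17
Frame 2: OPEN (7+0=7). Cumulative: 24
Frame 3: OPEN (1+3=4). Cumulative: 28
Frame 4: SPARE (7+3=10). 10 + next roll (10) = 20. Cumulative: 48
Frame 5: STRIKE. 10 + next two rolls (9+1) = 20. Cumulative: 68
Frame 6: SPARE (9+1=10). 10 + next roll (10) = 20. Cumulative: 88
Frame 7: STRIKE. 10 + next two rolls (9+1) = 20. Cumulative: 108
Frame 8: SPARE (9+1=10). 10 + next roll (8) = 18. Cumulative: 126
Frame 9: OPEN (8+1=9). Cumulative: 135
Frame 10: STRIKE. Sum of all frame-10 rolls (10+8+1) = 19. Cumulative: 154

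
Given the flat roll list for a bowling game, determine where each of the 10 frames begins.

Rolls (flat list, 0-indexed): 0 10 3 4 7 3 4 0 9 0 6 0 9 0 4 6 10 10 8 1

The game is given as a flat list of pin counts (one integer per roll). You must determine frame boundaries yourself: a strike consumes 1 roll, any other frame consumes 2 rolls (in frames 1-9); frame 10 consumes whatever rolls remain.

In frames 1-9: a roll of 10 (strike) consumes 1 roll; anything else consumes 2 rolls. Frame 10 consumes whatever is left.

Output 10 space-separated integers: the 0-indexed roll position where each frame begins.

Answer: 0 2 4 6 8 10 12 14 16 17

Derivation:
Frame 1 starts at roll index 0: rolls=0,10 (sum=10), consumes 2 rolls
Frame 2 starts at roll index 2: rolls=3,4 (sum=7), consumes 2 rolls
Frame 3 starts at roll index 4: rolls=7,3 (sum=10), consumes 2 rolls
Frame 4 starts at roll index 6: rolls=4,0 (sum=4), consumes 2 rolls
Frame 5 starts at roll index 8: rolls=9,0 (sum=9), consumes 2 rolls
Frame 6 starts at roll index 10: rolls=6,0 (sum=6), consumes 2 rolls
Frame 7 starts at roll index 12: rolls=9,0 (sum=9), consumes 2 rolls
Frame 8 starts at roll index 14: rolls=4,6 (sum=10), consumes 2 rolls
Frame 9 starts at roll index 16: roll=10 (strike), consumes 1 roll
Frame 10 starts at roll index 17: 3 remaining rolls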